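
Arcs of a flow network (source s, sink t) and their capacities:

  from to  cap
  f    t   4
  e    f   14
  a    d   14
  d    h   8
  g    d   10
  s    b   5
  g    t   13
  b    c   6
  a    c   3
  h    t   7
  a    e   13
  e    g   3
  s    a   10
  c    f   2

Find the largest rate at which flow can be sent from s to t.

Augment s→a→c→f→t: bottleneck 2, flow now 2.
Augment s→a→d→h→t: bottleneck 7, flow now 9.
Augment s→a→e→f→t: bottleneck 1, flow now 10.
Augment s→b→c→a→e→f→t: bottleneck 1, flow now 11. (uses reverse residual edge)
Augment s→b→c→a→e→g→t: bottleneck 1, flow now 12. (uses reverse residual edge)
No augmenting path remains; maximum flow = 12.
In the residual graph, reachable from s: {s, b, c}.
Min-cut edges: s→a (10), c→f (2); capacity 10 + 2 = 12.
This cut is saturated, so no flow can exceed 12.

12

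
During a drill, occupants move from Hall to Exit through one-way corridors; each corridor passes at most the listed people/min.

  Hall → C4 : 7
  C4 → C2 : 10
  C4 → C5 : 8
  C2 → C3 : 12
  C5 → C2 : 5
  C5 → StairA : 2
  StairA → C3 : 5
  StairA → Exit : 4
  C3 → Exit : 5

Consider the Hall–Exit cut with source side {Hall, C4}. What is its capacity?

Edges leaving {Hall, C4}: C4→C2 (10), C4→C5 (8).
Cut capacity = 10 + 8 = 18.

18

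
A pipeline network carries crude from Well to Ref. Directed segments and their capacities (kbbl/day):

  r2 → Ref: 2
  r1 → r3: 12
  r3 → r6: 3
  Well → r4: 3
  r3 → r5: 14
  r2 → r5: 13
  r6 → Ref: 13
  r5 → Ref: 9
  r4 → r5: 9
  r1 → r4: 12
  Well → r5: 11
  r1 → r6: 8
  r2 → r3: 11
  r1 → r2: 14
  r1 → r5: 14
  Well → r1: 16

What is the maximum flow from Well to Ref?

Augment Well→r5→Ref: bottleneck 9, flow now 9.
Augment Well→r1→r2→Ref: bottleneck 2, flow now 11.
Augment Well→r1→r6→Ref: bottleneck 8, flow now 19.
Augment Well→r1→r3→r6→Ref: bottleneck 3, flow now 22.
No augmenting path remains; maximum flow = 22.
In the residual graph, reachable from Well: {Well, r1, r2, r3, r4, r5}.
Min-cut edges: r1→r6 (8), r2→Ref (2), r3→r6 (3), r5→Ref (9); capacity 8 + 2 + 3 + 9 = 22.
This cut is saturated, so no flow can exceed 22.

22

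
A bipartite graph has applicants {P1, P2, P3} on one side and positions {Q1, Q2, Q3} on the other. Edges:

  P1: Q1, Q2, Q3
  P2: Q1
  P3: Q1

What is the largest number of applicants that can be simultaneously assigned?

Unit-capacity flow: source→left, listed edges, right→sink; max matching = max flow.
Augmenting path P1→Q1 (+1); matched 1.
Augmenting path P2→Q1→P1→Q2 (+1); matched 2.
No augmenting path remains; maximum matching = 2.
König certificate: {P1, Q1} is a vertex cover of size 2 (every listed pair touches it), so no matching can be larger.

2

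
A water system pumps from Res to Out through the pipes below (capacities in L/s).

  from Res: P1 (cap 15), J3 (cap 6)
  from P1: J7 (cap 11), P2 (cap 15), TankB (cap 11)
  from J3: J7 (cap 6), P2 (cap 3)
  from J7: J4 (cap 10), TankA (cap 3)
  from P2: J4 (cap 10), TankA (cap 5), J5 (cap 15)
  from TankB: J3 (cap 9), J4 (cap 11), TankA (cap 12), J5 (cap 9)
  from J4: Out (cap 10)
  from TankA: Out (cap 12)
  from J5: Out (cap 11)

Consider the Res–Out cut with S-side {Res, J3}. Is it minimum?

Given cut capacity: 15 + 6 + 3 = 24.
Augment Res→P1→J7→J4→Out: bottleneck 10, flow now 10.
Augment Res→P1→J7→TankA→Out: bottleneck 1, flow now 11.
Augment Res→P1→P2→TankA→Out: bottleneck 4, flow now 15.
Augment Res→J3→J7→TankA→Out: bottleneck 2, flow now 17.
Augment Res→J3→P2→TankA→Out: bottleneck 1, flow now 18.
Augment Res→J3→P2→J5→Out: bottleneck 2, flow now 20.
Augment Res→J3→J7→P1→P2→J5→Out: bottleneck 1, flow now 21. (uses reverse residual edge)
No augmenting path remains; maximum flow = 21.
In the residual graph, reachable from Res: {Res}.
Min-cut edges: Res→P1 (15), Res→J3 (6); capacity 15 + 6 = 21.
Cut capacity 24 exceeds the max flow 21, so it is not minimum.

No — its capacity is 24, but the minimum cut has capacity 21.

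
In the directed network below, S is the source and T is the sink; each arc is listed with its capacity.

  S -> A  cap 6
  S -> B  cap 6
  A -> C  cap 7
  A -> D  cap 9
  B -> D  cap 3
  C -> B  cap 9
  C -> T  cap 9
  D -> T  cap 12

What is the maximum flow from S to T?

Augment S→A→C→T: bottleneck 6, flow now 6.
Augment S→B→D→T: bottleneck 3, flow now 9.
No augmenting path remains; maximum flow = 9.
In the residual graph, reachable from S: {S, B}.
Min-cut edges: S→A (6), B→D (3); capacity 6 + 3 = 9.
This cut is saturated, so no flow can exceed 9.

9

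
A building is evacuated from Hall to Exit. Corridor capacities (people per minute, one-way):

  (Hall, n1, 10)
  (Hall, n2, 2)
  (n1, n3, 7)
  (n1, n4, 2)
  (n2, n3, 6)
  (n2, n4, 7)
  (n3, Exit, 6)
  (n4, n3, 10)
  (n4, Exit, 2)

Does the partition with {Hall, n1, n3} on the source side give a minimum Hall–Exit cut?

Given cut capacity: 2 + 2 + 6 = 10.
Augment Hall→n1→n3→Exit: bottleneck 6, flow now 6.
Augment Hall→n1→n4→Exit: bottleneck 2, flow now 8.
No augmenting path remains; maximum flow = 8.
In the residual graph, reachable from Hall: {Hall, n1, n2, n3, n4}.
Min-cut edges: n3→Exit (6), n4→Exit (2); capacity 6 + 2 = 8.
Cut capacity 10 exceeds the max flow 8, so it is not minimum.

No — its capacity is 10, but the minimum cut has capacity 8.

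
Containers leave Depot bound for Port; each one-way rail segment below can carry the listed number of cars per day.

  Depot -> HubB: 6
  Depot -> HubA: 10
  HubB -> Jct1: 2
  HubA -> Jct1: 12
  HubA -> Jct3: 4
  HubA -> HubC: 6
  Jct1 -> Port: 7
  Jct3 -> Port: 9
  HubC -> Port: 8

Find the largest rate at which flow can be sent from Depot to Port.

Augment Depot→HubB→Jct1→Port: bottleneck 2, flow now 2.
Augment Depot→HubA→Jct1→Port: bottleneck 5, flow now 7.
Augment Depot→HubA→Jct3→Port: bottleneck 4, flow now 11.
Augment Depot→HubA→HubC→Port: bottleneck 1, flow now 12.
No augmenting path remains; maximum flow = 12.
In the residual graph, reachable from Depot: {Depot, HubB}.
Min-cut edges: Depot→HubA (10), HubB→Jct1 (2); capacity 10 + 2 = 12.
This cut is saturated, so no flow can exceed 12.

12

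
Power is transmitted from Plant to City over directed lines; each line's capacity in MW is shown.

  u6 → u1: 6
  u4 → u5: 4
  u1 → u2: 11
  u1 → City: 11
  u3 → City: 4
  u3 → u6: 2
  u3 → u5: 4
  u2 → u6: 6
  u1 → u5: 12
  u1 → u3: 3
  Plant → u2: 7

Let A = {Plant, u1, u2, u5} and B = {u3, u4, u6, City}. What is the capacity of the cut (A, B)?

Edges leaving {Plant, u1, u2, u5}: u1→u3 (3), u1→City (11), u2→u6 (6).
Cut capacity = 3 + 11 + 6 = 20.

20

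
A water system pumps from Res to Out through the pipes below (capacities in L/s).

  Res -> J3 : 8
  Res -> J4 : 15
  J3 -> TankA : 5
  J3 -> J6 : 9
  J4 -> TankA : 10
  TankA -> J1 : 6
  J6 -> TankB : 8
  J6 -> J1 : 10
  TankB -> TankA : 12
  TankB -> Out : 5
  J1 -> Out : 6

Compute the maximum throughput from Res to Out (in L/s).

Augment Res→J3→TankA→J1→Out: bottleneck 5, flow now 5.
Augment Res→J3→J6→TankB→Out: bottleneck 3, flow now 8.
Augment Res→J4→TankA→J1→Out: bottleneck 1, flow now 9.
Augment Res→J4→TankA→J3→J6→TankB→Out: bottleneck 2, flow now 11. (uses reverse residual edge)
No augmenting path remains; maximum flow = 11.
In the residual graph, reachable from Res: {Res, J3, J4, TankA, J6, TankB, J1}.
Min-cut edges: TankB→Out (5), J1→Out (6); capacity 5 + 6 = 11.
This cut is saturated, so no flow can exceed 11.

11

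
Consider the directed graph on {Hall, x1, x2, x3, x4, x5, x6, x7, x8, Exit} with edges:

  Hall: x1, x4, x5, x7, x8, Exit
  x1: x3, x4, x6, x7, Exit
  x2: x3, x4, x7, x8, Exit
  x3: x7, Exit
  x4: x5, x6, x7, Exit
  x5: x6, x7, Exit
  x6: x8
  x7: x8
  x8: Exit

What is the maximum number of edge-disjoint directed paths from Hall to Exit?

Assign every edge capacity 1; by Menger, the answer equals the max flow.
Path Hall→Exit (+1); total 1.
Path Hall→x1→Exit (+1); total 2.
Path Hall→x4→Exit (+1); total 3.
Path Hall→x5→Exit (+1); total 4.
Path Hall→x8→Exit (+1); total 5.
No residual Hall→Exit path; max flow = 5.
Certifying cut of size 5: {Hall→Exit, Hall→x1, Hall→x4, Hall→x5, x8→Exit}.

5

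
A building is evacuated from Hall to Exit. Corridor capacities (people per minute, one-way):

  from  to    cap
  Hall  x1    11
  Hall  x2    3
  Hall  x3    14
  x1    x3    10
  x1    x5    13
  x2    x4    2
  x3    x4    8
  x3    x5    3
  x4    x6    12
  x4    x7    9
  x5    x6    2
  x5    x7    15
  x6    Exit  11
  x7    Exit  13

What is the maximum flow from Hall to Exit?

Augment Hall→x1→x5→x6→Exit: bottleneck 2, flow now 2.
Augment Hall→x1→x5→x7→Exit: bottleneck 9, flow now 11.
Augment Hall→x2→x4→x6→Exit: bottleneck 2, flow now 13.
Augment Hall→x3→x4→x6→Exit: bottleneck 7, flow now 20.
Augment Hall→x3→x4→x7→Exit: bottleneck 1, flow now 21.
Augment Hall→x3→x5→x7→Exit: bottleneck 3, flow now 24.
No augmenting path remains; maximum flow = 24.
In the residual graph, reachable from Hall: {Hall, x2, x3}.
Min-cut edges: Hall→x1 (11), x2→x4 (2), x3→x4 (8), x3→x5 (3); capacity 11 + 2 + 8 + 3 = 24.
This cut is saturated, so no flow can exceed 24.

24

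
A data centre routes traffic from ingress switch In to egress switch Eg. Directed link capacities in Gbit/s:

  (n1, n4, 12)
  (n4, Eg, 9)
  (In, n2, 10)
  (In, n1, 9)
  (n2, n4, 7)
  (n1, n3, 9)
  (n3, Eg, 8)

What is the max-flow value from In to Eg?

16

Augment In→n1→n3→Eg: bottleneck 8, flow now 8.
Augment In→n1→n4→Eg: bottleneck 1, flow now 9.
Augment In→n2→n4→Eg: bottleneck 7, flow now 16.
No augmenting path remains; maximum flow = 16.
In the residual graph, reachable from In: {In, n2}.
Min-cut edges: In→n1 (9), n2→n4 (7); capacity 9 + 7 = 16.
This cut is saturated, so no flow can exceed 16.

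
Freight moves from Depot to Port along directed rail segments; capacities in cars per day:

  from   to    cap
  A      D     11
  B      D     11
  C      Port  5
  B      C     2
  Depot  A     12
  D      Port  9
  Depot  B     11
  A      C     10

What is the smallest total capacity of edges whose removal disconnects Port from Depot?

14

Augment Depot→A→C→Port: bottleneck 5, flow now 5.
Augment Depot→A→D→Port: bottleneck 7, flow now 12.
Augment Depot→B→D→Port: bottleneck 2, flow now 14.
No augmenting path remains; maximum flow = 14.
By max-flow min-cut, the minimum cut capacity equals the max flow.
In the residual graph, reachable from Depot: {Depot, A, B, C, D}.
Min-cut edges: C→Port (5), D→Port (9); capacity 5 + 9 = 14.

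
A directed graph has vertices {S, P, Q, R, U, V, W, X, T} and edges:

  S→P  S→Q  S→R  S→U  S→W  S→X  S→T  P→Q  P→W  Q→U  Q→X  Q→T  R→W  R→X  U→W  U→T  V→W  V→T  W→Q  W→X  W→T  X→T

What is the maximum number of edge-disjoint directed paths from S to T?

Assign every edge capacity 1; by Menger, the answer equals the max flow.
Path S→T (+1); total 1.
Path S→Q→T (+1); total 2.
Path S→U→T (+1); total 3.
Path S→W→T (+1); total 4.
Path S→X→T (+1); total 5.
No residual S→T path; max flow = 5.
Certifying cut of size 5: {Q→T, S→T, U→T, W→T, X→T}.

5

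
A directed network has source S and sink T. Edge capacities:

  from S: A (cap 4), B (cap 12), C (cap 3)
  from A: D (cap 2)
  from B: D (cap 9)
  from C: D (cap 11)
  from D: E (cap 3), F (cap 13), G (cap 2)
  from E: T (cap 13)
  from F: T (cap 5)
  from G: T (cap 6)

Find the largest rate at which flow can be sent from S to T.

10

Augment S→A→D→E→T: bottleneck 2, flow now 2.
Augment S→B→D→E→T: bottleneck 1, flow now 3.
Augment S→B→D→F→T: bottleneck 5, flow now 8.
Augment S→B→D→G→T: bottleneck 2, flow now 10.
No augmenting path remains; maximum flow = 10.
In the residual graph, reachable from S: {S, A, B, C, D, F}.
Min-cut edges: D→E (3), D→G (2), F→T (5); capacity 3 + 2 + 5 = 10.
This cut is saturated, so no flow can exceed 10.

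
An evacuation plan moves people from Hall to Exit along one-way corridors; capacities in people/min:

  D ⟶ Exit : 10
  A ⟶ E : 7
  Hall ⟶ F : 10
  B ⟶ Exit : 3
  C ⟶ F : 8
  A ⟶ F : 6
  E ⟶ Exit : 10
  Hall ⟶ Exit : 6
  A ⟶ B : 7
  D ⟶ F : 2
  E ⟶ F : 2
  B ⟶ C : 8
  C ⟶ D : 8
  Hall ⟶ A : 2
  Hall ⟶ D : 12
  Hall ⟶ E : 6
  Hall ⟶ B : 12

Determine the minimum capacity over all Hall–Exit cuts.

Augment Hall→Exit: bottleneck 6, flow now 6.
Augment Hall→B→Exit: bottleneck 3, flow now 9.
Augment Hall→D→Exit: bottleneck 10, flow now 19.
Augment Hall→E→Exit: bottleneck 6, flow now 25.
Augment Hall→A→E→Exit: bottleneck 2, flow now 27.
No augmenting path remains; maximum flow = 27.
By max-flow min-cut, the minimum cut capacity equals the max flow.
In the residual graph, reachable from Hall: {Hall, B, C, D, F}.
Min-cut edges: Hall→A (2), Hall→E (6), Hall→Exit (6), B→Exit (3), D→Exit (10); capacity 2 + 6 + 6 + 3 + 10 = 27.

27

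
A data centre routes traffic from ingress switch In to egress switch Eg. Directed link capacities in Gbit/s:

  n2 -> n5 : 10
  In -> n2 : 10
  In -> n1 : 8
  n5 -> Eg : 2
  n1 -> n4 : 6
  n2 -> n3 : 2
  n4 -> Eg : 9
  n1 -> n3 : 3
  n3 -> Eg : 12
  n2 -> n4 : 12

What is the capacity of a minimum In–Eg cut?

16

Augment In→n1→n3→Eg: bottleneck 3, flow now 3.
Augment In→n1→n4→Eg: bottleneck 5, flow now 8.
Augment In→n2→n3→Eg: bottleneck 2, flow now 10.
Augment In→n2→n4→Eg: bottleneck 4, flow now 14.
Augment In→n2→n5→Eg: bottleneck 2, flow now 16.
No augmenting path remains; maximum flow = 16.
By max-flow min-cut, the minimum cut capacity equals the max flow.
In the residual graph, reachable from In: {In, n1, n2, n4, n5}.
Min-cut edges: n1→n3 (3), n2→n3 (2), n4→Eg (9), n5→Eg (2); capacity 3 + 2 + 9 + 2 = 16.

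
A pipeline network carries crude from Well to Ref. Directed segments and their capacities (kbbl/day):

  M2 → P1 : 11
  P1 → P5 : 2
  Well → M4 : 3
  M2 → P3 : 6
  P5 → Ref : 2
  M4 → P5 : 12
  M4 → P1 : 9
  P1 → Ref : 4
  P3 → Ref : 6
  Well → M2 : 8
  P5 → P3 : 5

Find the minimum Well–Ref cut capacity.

11

Augment Well→M2→P3→Ref: bottleneck 6, flow now 6.
Augment Well→M2→P1→Ref: bottleneck 2, flow now 8.
Augment Well→M4→P5→Ref: bottleneck 2, flow now 10.
Augment Well→M4→P1→Ref: bottleneck 1, flow now 11.
No augmenting path remains; maximum flow = 11.
By max-flow min-cut, the minimum cut capacity equals the max flow.
In the residual graph, reachable from Well: {Well}.
Min-cut edges: Well→M2 (8), Well→M4 (3); capacity 8 + 3 = 11.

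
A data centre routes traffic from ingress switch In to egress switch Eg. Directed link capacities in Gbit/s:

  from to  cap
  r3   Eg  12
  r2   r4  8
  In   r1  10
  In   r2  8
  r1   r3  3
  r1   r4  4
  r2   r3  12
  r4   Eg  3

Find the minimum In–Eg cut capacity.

Augment In→r1→r3→Eg: bottleneck 3, flow now 3.
Augment In→r1→r4→Eg: bottleneck 3, flow now 6.
Augment In→r2→r3→Eg: bottleneck 8, flow now 14.
No augmenting path remains; maximum flow = 14.
By max-flow min-cut, the minimum cut capacity equals the max flow.
In the residual graph, reachable from In: {In, r1, r4}.
Min-cut edges: In→r2 (8), r1→r3 (3), r4→Eg (3); capacity 8 + 3 + 3 = 14.

14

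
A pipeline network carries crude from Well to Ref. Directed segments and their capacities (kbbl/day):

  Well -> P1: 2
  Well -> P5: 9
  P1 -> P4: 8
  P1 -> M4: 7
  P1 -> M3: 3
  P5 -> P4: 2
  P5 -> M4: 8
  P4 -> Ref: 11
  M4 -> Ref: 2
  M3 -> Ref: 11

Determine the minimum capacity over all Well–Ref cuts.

6

Augment Well→P1→P4→Ref: bottleneck 2, flow now 2.
Augment Well→P5→P4→Ref: bottleneck 2, flow now 4.
Augment Well→P5→M4→Ref: bottleneck 2, flow now 6.
No augmenting path remains; maximum flow = 6.
By max-flow min-cut, the minimum cut capacity equals the max flow.
In the residual graph, reachable from Well: {Well, P5, M4}.
Min-cut edges: Well→P1 (2), P5→P4 (2), M4→Ref (2); capacity 2 + 2 + 2 = 6.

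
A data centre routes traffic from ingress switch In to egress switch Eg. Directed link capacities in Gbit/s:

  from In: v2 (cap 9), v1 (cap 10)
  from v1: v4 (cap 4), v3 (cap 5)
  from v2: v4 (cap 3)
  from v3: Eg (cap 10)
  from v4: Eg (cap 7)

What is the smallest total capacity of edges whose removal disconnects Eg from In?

Augment In→v1→v3→Eg: bottleneck 5, flow now 5.
Augment In→v1→v4→Eg: bottleneck 4, flow now 9.
Augment In→v2→v4→Eg: bottleneck 3, flow now 12.
No augmenting path remains; maximum flow = 12.
By max-flow min-cut, the minimum cut capacity equals the max flow.
In the residual graph, reachable from In: {In, v1, v2}.
Min-cut edges: v1→v3 (5), v1→v4 (4), v2→v4 (3); capacity 5 + 4 + 3 = 12.

12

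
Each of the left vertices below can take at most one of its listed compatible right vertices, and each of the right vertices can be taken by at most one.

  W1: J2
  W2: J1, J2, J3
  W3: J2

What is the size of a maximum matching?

Unit-capacity flow: source→left, listed edges, right→sink; max matching = max flow.
Augmenting path W1→J2 (+1); matched 1.
Augmenting path W2→J1 (+1); matched 2.
No augmenting path remains; maximum matching = 2.
König certificate: {W2, J2} is a vertex cover of size 2 (every listed pair touches it), so no matching can be larger.

2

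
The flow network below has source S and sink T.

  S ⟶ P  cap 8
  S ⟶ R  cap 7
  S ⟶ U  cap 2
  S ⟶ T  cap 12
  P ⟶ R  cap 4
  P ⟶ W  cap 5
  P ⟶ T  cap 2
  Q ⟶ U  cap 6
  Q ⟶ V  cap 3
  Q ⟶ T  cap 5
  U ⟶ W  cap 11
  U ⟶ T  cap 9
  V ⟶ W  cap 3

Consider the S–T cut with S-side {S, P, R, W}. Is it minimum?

Yes — it is a minimum cut (capacity 16).

Given cut capacity: 2 + 12 + 2 = 16.
Augment S→T: bottleneck 12, flow now 12.
Augment S→P→T: bottleneck 2, flow now 14.
Augment S→U→T: bottleneck 2, flow now 16.
No augmenting path remains; maximum flow = 16.
Cut capacity 16 equals the max flow, so it is a minimum cut.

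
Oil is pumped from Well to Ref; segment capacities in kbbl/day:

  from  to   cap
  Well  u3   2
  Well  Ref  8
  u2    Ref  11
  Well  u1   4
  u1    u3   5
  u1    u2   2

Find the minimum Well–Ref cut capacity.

Augment Well→Ref: bottleneck 8, flow now 8.
Augment Well→u1→u2→Ref: bottleneck 2, flow now 10.
No augmenting path remains; maximum flow = 10.
By max-flow min-cut, the minimum cut capacity equals the max flow.
In the residual graph, reachable from Well: {Well, u1, u3}.
Min-cut edges: Well→Ref (8), u1→u2 (2); capacity 8 + 2 = 10.

10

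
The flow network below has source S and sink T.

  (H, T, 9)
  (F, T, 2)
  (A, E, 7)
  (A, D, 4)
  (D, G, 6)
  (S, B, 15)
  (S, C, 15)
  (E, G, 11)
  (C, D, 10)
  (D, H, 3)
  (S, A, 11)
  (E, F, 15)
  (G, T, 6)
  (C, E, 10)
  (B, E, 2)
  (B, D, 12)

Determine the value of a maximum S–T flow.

11

Augment S→A→D→G→T: bottleneck 4, flow now 4.
Augment S→A→E→F→T: bottleneck 2, flow now 6.
Augment S→A→E→G→T: bottleneck 2, flow now 8.
Augment S→B→D→H→T: bottleneck 3, flow now 11.
No augmenting path remains; maximum flow = 11.
In the residual graph, reachable from S: {S, A, B, C, D, E, F, G}.
Min-cut edges: D→H (3), F→T (2), G→T (6); capacity 3 + 2 + 6 = 11.
This cut is saturated, so no flow can exceed 11.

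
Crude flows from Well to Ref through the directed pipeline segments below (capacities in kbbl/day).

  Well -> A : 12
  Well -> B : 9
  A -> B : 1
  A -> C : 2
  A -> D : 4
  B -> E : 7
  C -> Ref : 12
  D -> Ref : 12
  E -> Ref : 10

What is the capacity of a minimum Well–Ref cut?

Augment Well→A→C→Ref: bottleneck 2, flow now 2.
Augment Well→A→D→Ref: bottleneck 4, flow now 6.
Augment Well→B→E→Ref: bottleneck 7, flow now 13.
No augmenting path remains; maximum flow = 13.
By max-flow min-cut, the minimum cut capacity equals the max flow.
In the residual graph, reachable from Well: {Well, A, B}.
Min-cut edges: A→C (2), A→D (4), B→E (7); capacity 2 + 4 + 7 = 13.

13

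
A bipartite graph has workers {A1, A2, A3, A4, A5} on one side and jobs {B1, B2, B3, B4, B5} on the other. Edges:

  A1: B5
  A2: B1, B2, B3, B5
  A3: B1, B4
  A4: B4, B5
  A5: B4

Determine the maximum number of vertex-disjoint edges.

Unit-capacity flow: source→left, listed edges, right→sink; max matching = max flow.
Augmenting path A1→B5 (+1); matched 1.
Augmenting path A2→B1 (+1); matched 2.
Augmenting path A3→B4 (+1); matched 3.
Augmenting path A4→B4→A3→B1→A2→B2 (+1); matched 4.
No augmenting path remains; maximum matching = 4.
König certificate: {A2, A3, B4, B5} is a vertex cover of size 4 (every listed pair touches it), so no matching can be larger.

4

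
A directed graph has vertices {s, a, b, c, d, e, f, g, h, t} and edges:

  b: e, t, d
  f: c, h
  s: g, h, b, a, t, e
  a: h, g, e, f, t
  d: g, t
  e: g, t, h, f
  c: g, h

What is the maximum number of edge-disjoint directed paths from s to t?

4

Assign every edge capacity 1; by Menger, the answer equals the max flow.
Path s→t (+1); total 1.
Path s→a→t (+1); total 2.
Path s→b→t (+1); total 3.
Path s→e→t (+1); total 4.
No residual s→t path; max flow = 4.
Certifying cut of size 4: {s→a, s→b, s→e, s→t}.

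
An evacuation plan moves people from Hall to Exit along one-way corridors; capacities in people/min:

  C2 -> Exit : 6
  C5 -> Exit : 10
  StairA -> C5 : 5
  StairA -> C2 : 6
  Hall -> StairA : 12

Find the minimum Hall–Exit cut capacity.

Augment Hall→StairA→C2→Exit: bottleneck 6, flow now 6.
Augment Hall→StairA→C5→Exit: bottleneck 5, flow now 11.
No augmenting path remains; maximum flow = 11.
By max-flow min-cut, the minimum cut capacity equals the max flow.
In the residual graph, reachable from Hall: {Hall, StairA}.
Min-cut edges: StairA→C2 (6), StairA→C5 (5); capacity 6 + 5 = 11.

11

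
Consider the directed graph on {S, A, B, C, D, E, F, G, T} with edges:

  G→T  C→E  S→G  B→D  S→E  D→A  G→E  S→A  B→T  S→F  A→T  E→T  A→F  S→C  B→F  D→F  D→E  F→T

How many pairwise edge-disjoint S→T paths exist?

4

Assign every edge capacity 1; by Menger, the answer equals the max flow.
Path S→A→T (+1); total 1.
Path S→E→T (+1); total 2.
Path S→F→T (+1); total 3.
Path S→G→T (+1); total 4.
No residual S→T path; max flow = 4.
Certifying cut of size 4: {E→T, S→A, S→F, S→G}.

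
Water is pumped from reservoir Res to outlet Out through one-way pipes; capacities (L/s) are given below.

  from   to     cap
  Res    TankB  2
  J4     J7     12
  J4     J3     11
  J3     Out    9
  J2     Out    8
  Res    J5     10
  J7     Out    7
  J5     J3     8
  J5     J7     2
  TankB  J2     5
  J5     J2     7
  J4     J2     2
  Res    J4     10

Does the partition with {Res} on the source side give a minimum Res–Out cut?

Given cut capacity: 2 + 10 + 10 = 22.
Augment Res→TankB→J2→Out: bottleneck 2, flow now 2.
Augment Res→J4→J7→Out: bottleneck 7, flow now 9.
Augment Res→J4→J3→Out: bottleneck 3, flow now 12.
Augment Res→J5→J3→Out: bottleneck 6, flow now 18.
Augment Res→J5→J2→Out: bottleneck 4, flow now 22.
No augmenting path remains; maximum flow = 22.
Cut capacity 22 equals the max flow, so it is a minimum cut.

Yes — it is a minimum cut (capacity 22).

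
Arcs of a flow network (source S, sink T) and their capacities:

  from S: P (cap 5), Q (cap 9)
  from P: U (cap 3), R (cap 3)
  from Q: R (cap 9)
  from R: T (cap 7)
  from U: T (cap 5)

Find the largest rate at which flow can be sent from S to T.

Augment S→P→R→T: bottleneck 3, flow now 3.
Augment S→P→U→T: bottleneck 2, flow now 5.
Augment S→Q→R→T: bottleneck 4, flow now 9.
Augment S→Q→R→P→U→T: bottleneck 1, flow now 10. (uses reverse residual edge)
No augmenting path remains; maximum flow = 10.
In the residual graph, reachable from S: {S, P, Q, R}.
Min-cut edges: P→U (3), R→T (7); capacity 3 + 7 = 10.
This cut is saturated, so no flow can exceed 10.

10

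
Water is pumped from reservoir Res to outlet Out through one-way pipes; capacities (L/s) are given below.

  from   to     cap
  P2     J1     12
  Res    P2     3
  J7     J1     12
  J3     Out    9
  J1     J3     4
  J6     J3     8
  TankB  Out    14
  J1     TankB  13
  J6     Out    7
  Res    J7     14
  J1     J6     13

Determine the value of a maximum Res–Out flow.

Augment Res→P2→J1→J6→Out: bottleneck 3, flow now 3.
Augment Res→J7→J1→J6→Out: bottleneck 4, flow now 7.
Augment Res→J7→J1→J3→Out: bottleneck 4, flow now 11.
Augment Res→J7→J1→TankB→Out: bottleneck 4, flow now 15.
No augmenting path remains; maximum flow = 15.
In the residual graph, reachable from Res: {Res, J7}.
Min-cut edges: Res→P2 (3), J7→J1 (12); capacity 3 + 12 = 15.
This cut is saturated, so no flow can exceed 15.

15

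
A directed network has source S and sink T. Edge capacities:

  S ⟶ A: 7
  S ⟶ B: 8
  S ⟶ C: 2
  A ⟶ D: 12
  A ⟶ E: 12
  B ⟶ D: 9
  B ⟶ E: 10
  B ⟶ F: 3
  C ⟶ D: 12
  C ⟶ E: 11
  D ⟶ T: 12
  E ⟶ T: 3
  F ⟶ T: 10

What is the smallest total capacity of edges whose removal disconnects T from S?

Augment S→A→D→T: bottleneck 7, flow now 7.
Augment S→B→D→T: bottleneck 5, flow now 12.
Augment S→B→E→T: bottleneck 3, flow now 15.
Augment S→C→D→B→F→T: bottleneck 2, flow now 17. (uses reverse residual edge)
No augmenting path remains; maximum flow = 17.
By max-flow min-cut, the minimum cut capacity equals the max flow.
In the residual graph, reachable from S: {S}.
Min-cut edges: S→A (7), S→B (8), S→C (2); capacity 7 + 8 + 2 = 17.

17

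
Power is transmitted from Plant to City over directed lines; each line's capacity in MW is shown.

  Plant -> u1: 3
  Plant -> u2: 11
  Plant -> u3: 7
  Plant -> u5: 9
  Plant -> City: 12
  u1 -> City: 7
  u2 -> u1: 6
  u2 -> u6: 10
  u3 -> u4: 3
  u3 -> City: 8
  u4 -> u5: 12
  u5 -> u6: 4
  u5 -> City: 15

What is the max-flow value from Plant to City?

Augment Plant→City: bottleneck 12, flow now 12.
Augment Plant→u1→City: bottleneck 3, flow now 15.
Augment Plant→u3→City: bottleneck 7, flow now 22.
Augment Plant→u5→City: bottleneck 9, flow now 31.
Augment Plant→u2→u1→City: bottleneck 4, flow now 35.
No augmenting path remains; maximum flow = 35.
In the residual graph, reachable from Plant: {Plant, u1, u2, u6}.
Min-cut edges: Plant→u3 (7), Plant→u5 (9), Plant→City (12), u1→City (7); capacity 7 + 9 + 12 + 7 = 35.
This cut is saturated, so no flow can exceed 35.

35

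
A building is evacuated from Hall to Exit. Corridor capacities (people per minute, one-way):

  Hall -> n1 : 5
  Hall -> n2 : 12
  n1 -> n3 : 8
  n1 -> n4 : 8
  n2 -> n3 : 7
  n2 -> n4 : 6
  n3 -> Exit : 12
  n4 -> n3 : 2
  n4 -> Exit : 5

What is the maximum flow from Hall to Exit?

17

Augment Hall→n1→n3→Exit: bottleneck 5, flow now 5.
Augment Hall→n2→n3→Exit: bottleneck 7, flow now 12.
Augment Hall→n2→n4→Exit: bottleneck 5, flow now 17.
No augmenting path remains; maximum flow = 17.
In the residual graph, reachable from Hall: {Hall}.
Min-cut edges: Hall→n1 (5), Hall→n2 (12); capacity 5 + 12 = 17.
This cut is saturated, so no flow can exceed 17.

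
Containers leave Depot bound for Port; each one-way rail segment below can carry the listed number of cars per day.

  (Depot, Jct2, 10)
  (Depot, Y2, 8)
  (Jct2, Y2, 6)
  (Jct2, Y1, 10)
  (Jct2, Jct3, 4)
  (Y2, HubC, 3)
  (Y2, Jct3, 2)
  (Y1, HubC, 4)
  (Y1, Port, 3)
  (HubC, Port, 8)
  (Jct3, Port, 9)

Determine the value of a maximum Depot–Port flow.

15

Augment Depot→Jct2→Y1→Port: bottleneck 3, flow now 3.
Augment Depot→Jct2→Jct3→Port: bottleneck 4, flow now 7.
Augment Depot→Y2→HubC→Port: bottleneck 3, flow now 10.
Augment Depot→Y2→Jct3→Port: bottleneck 2, flow now 12.
Augment Depot→Jct2→Y1→HubC→Port: bottleneck 3, flow now 15.
No augmenting path remains; maximum flow = 15.
In the residual graph, reachable from Depot: {Depot, Y2}.
Min-cut edges: Depot→Jct2 (10), Y2→HubC (3), Y2→Jct3 (2); capacity 10 + 3 + 2 = 15.
This cut is saturated, so no flow can exceed 15.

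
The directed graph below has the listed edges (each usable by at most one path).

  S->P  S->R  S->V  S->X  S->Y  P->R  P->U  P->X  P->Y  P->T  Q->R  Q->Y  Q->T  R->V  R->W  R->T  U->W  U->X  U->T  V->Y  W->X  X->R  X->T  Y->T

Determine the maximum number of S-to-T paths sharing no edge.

4

Assign every edge capacity 1; by Menger, the answer equals the max flow.
Path S→P→T (+1); total 1.
Path S→R→T (+1); total 2.
Path S→X→T (+1); total 3.
Path S→Y→T (+1); total 4.
No residual S→T path; max flow = 4.
Certifying cut of size 4: {S→P, S→R, S→X, Y→T}.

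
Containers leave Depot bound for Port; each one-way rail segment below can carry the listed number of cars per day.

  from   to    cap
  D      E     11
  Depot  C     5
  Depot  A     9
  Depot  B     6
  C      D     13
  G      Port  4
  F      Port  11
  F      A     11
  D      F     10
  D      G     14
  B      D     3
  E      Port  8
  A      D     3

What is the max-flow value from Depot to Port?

Augment Depot→A→D→E→Port: bottleneck 3, flow now 3.
Augment Depot→B→D→E→Port: bottleneck 3, flow now 6.
Augment Depot→C→D→E→Port: bottleneck 2, flow now 8.
Augment Depot→C→D→F→Port: bottleneck 3, flow now 11.
No augmenting path remains; maximum flow = 11.
In the residual graph, reachable from Depot: {Depot, A, B}.
Min-cut edges: Depot→C (5), A→D (3), B→D (3); capacity 5 + 3 + 3 = 11.
This cut is saturated, so no flow can exceed 11.

11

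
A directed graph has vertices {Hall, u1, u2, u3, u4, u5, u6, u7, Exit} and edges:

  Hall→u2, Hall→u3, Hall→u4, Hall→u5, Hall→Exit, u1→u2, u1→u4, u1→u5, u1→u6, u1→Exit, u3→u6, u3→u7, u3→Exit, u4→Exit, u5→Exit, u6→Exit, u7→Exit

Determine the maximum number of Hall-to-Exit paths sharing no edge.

4

Assign every edge capacity 1; by Menger, the answer equals the max flow.
Path Hall→Exit (+1); total 1.
Path Hall→u3→Exit (+1); total 2.
Path Hall→u4→Exit (+1); total 3.
Path Hall→u5→Exit (+1); total 4.
No residual Hall→Exit path; max flow = 4.
Certifying cut of size 4: {Hall→Exit, Hall→u3, Hall→u4, Hall→u5}.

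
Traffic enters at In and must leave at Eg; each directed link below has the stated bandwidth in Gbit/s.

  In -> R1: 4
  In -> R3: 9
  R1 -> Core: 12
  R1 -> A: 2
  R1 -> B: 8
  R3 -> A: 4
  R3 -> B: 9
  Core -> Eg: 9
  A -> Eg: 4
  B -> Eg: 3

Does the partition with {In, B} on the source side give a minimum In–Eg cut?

No — its capacity is 16, but the minimum cut has capacity 11.

Given cut capacity: 4 + 9 + 3 = 16.
Augment In→R1→Core→Eg: bottleneck 4, flow now 4.
Augment In→R3→A→Eg: bottleneck 4, flow now 8.
Augment In→R3→B→Eg: bottleneck 3, flow now 11.
No augmenting path remains; maximum flow = 11.
In the residual graph, reachable from In: {In, R3, B}.
Min-cut edges: In→R1 (4), R3→A (4), B→Eg (3); capacity 4 + 4 + 3 = 11.
Cut capacity 16 exceeds the max flow 11, so it is not minimum.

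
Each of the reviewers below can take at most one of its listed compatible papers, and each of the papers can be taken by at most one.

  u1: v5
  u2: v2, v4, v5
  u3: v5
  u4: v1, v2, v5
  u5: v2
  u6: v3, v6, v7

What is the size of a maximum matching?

5

Unit-capacity flow: source→left, listed edges, right→sink; max matching = max flow.
Augmenting path u1→v5 (+1); matched 1.
Augmenting path u2→v2 (+1); matched 2.
Augmenting path u4→v1 (+1); matched 3.
Augmenting path u6→v3 (+1); matched 4.
Augmenting path u5→v2→u2→v4 (+1); matched 5.
No augmenting path remains; maximum matching = 5.
König certificate: {u2, u4, u5, u6, v5} is a vertex cover of size 5 (every listed pair touches it), so no matching can be larger.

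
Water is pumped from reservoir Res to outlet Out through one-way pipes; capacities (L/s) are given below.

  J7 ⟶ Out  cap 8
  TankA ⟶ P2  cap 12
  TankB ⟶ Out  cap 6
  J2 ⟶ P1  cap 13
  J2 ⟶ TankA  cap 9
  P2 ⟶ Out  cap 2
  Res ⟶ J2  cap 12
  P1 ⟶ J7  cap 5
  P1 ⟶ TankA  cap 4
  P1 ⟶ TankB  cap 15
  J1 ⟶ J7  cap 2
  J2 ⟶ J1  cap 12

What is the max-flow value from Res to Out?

12

Augment Res→J2→J1→J7→Out: bottleneck 2, flow now 2.
Augment Res→J2→TankA→P2→Out: bottleneck 2, flow now 4.
Augment Res→J2→P1→TankB→Out: bottleneck 6, flow now 10.
Augment Res→J2→P1→J7→Out: bottleneck 2, flow now 12.
No augmenting path remains; maximum flow = 12.
In the residual graph, reachable from Res: {Res}.
Min-cut edges: Res→J2 (12); capacity 12 = 12.
This cut is saturated, so no flow can exceed 12.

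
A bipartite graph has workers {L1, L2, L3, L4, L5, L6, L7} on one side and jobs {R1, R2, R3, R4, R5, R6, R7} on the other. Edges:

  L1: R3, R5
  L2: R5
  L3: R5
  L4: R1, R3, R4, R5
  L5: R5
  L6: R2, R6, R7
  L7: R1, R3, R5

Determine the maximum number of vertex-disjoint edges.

Unit-capacity flow: source→left, listed edges, right→sink; max matching = max flow.
Augmenting path L1→R3 (+1); matched 1.
Augmenting path L2→R5 (+1); matched 2.
Augmenting path L4→R1 (+1); matched 3.
Augmenting path L6→R2 (+1); matched 4.
Augmenting path L7→R1→L4→R4 (+1); matched 5.
No augmenting path remains; maximum matching = 5.
König certificate: {L1, L4, L6, L7, R5} is a vertex cover of size 5 (every listed pair touches it), so no matching can be larger.

5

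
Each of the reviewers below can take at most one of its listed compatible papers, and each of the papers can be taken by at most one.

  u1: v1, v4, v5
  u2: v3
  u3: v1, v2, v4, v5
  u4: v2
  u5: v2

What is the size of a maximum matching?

4

Unit-capacity flow: source→left, listed edges, right→sink; max matching = max flow.
Augmenting path u1→v1 (+1); matched 1.
Augmenting path u2→v3 (+1); matched 2.
Augmenting path u3→v2 (+1); matched 3.
Augmenting path u4→v2→u3→v4 (+1); matched 4.
No augmenting path remains; maximum matching = 4.
König certificate: {u1, u2, u3, v2} is a vertex cover of size 4 (every listed pair touches it), so no matching can be larger.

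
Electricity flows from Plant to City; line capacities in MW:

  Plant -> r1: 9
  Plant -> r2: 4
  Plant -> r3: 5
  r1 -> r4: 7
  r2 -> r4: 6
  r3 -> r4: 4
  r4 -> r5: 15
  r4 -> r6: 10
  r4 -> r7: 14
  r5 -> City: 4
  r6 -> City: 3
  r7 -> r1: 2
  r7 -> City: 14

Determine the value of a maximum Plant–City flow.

15

Augment Plant→r1→r4→r5→City: bottleneck 4, flow now 4.
Augment Plant→r1→r4→r6→City: bottleneck 3, flow now 7.
Augment Plant→r2→r4→r7→City: bottleneck 4, flow now 11.
Augment Plant→r3→r4→r7→City: bottleneck 4, flow now 15.
No augmenting path remains; maximum flow = 15.
In the residual graph, reachable from Plant: {Plant, r1, r3}.
Min-cut edges: Plant→r2 (4), r1→r4 (7), r3→r4 (4); capacity 4 + 7 + 4 = 15.
This cut is saturated, so no flow can exceed 15.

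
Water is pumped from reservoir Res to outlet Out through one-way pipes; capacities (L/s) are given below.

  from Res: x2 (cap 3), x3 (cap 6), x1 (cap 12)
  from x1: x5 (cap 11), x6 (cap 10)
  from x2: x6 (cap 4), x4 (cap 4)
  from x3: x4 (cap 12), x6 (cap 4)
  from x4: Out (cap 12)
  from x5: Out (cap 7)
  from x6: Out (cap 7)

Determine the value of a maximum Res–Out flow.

Augment Res→x1→x5→Out: bottleneck 7, flow now 7.
Augment Res→x1→x6→Out: bottleneck 5, flow now 12.
Augment Res→x2→x4→Out: bottleneck 3, flow now 15.
Augment Res→x3→x4→Out: bottleneck 6, flow now 21.
No augmenting path remains; maximum flow = 21.
In the residual graph, reachable from Res: {Res}.
Min-cut edges: Res→x1 (12), Res→x2 (3), Res→x3 (6); capacity 12 + 3 + 6 = 21.
This cut is saturated, so no flow can exceed 21.

21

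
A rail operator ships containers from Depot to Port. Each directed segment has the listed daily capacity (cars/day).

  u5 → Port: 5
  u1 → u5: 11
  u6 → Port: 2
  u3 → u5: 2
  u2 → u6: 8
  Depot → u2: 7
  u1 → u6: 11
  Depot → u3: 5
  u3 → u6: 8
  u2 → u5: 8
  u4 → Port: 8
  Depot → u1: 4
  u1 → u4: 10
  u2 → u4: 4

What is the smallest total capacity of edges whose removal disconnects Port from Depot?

15

Augment Depot→u1→u4→Port: bottleneck 4, flow now 4.
Augment Depot→u2→u4→Port: bottleneck 4, flow now 8.
Augment Depot→u2→u5→Port: bottleneck 3, flow now 11.
Augment Depot→u3→u5→Port: bottleneck 2, flow now 13.
Augment Depot→u3→u6→Port: bottleneck 2, flow now 15.
No augmenting path remains; maximum flow = 15.
By max-flow min-cut, the minimum cut capacity equals the max flow.
In the residual graph, reachable from Depot: {Depot, u3, u6}.
Min-cut edges: Depot→u1 (4), Depot→u2 (7), u3→u5 (2), u6→Port (2); capacity 4 + 7 + 2 + 2 = 15.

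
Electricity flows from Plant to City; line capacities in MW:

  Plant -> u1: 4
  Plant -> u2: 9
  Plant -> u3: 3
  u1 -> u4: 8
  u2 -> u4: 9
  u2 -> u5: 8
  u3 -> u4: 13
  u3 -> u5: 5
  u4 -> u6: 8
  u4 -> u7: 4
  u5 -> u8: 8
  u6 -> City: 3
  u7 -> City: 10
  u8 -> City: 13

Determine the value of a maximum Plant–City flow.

Augment Plant→u1→u4→u6→City: bottleneck 3, flow now 3.
Augment Plant→u1→u4→u7→City: bottleneck 1, flow now 4.
Augment Plant→u2→u4→u7→City: bottleneck 3, flow now 7.
Augment Plant→u2→u5→u8→City: bottleneck 6, flow now 13.
Augment Plant→u3→u5→u8→City: bottleneck 2, flow now 15.
No augmenting path remains; maximum flow = 15.
In the residual graph, reachable from Plant: {Plant, u1, u2, u3, u4, u5, u6}.
Min-cut edges: u4→u7 (4), u5→u8 (8), u6→City (3); capacity 4 + 8 + 3 = 15.
This cut is saturated, so no flow can exceed 15.

15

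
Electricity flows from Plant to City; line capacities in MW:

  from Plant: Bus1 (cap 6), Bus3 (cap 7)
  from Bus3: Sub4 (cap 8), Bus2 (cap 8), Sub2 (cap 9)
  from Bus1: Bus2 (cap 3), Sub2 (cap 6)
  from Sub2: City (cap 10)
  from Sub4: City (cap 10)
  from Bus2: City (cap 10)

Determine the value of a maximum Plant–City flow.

13

Augment Plant→Bus3→Sub2→City: bottleneck 7, flow now 7.
Augment Plant→Bus1→Sub2→City: bottleneck 3, flow now 10.
Augment Plant→Bus1→Bus2→City: bottleneck 3, flow now 13.
No augmenting path remains; maximum flow = 13.
In the residual graph, reachable from Plant: {Plant}.
Min-cut edges: Plant→Bus3 (7), Plant→Bus1 (6); capacity 7 + 6 = 13.
This cut is saturated, so no flow can exceed 13.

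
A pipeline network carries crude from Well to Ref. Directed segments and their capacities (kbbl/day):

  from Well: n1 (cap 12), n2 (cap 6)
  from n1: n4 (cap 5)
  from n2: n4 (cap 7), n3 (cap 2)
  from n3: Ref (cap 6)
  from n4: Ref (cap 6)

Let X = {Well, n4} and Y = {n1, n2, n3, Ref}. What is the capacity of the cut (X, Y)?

Edges leaving {Well, n4}: Well→n1 (12), Well→n2 (6), n4→Ref (6).
Cut capacity = 12 + 6 + 6 = 24.

24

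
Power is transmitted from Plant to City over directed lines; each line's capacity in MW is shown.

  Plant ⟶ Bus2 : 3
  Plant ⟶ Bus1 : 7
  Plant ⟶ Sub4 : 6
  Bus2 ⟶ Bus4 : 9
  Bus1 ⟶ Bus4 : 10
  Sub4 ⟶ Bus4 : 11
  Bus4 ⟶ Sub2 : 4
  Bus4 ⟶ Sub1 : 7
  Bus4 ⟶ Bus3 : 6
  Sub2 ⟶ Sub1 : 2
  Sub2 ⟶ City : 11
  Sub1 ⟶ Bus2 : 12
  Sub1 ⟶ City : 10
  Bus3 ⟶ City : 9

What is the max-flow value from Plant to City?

Augment Plant→Bus2→Bus4→Sub2→City: bottleneck 3, flow now 3.
Augment Plant→Bus1→Bus4→Sub2→City: bottleneck 1, flow now 4.
Augment Plant→Bus1→Bus4→Sub1→City: bottleneck 6, flow now 10.
Augment Plant→Sub4→Bus4→Sub1→City: bottleneck 1, flow now 11.
Augment Plant→Sub4→Bus4→Bus3→City: bottleneck 5, flow now 16.
No augmenting path remains; maximum flow = 16.
In the residual graph, reachable from Plant: {Plant}.
Min-cut edges: Plant→Bus2 (3), Plant→Bus1 (7), Plant→Sub4 (6); capacity 3 + 7 + 6 = 16.
This cut is saturated, so no flow can exceed 16.

16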